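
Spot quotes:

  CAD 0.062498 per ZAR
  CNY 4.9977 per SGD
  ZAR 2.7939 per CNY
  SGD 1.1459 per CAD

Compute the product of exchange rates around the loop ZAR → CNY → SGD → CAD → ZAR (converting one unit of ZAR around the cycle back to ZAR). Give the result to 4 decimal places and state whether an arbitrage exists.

1.0000 (no arbitrage)

Around ZAR → CNY → SGD → CAD → ZAR: 1 ÷ 2.7939 ÷ 4.9977 ÷ 1.1459 ÷ 0.062498 = 1.000014
Product ≈ 1 (deviation 0.001%, within rounding noise).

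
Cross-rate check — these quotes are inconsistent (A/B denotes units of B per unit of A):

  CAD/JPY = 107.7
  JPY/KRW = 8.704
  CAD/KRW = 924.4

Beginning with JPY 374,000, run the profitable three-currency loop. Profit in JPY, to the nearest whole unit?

Profit: JPY 5,268

Profitable loop is JPY → KRW → CAD → JPY:
JPY 374,000 × 8.704 = KRW 3,255,296
KRW 3,255,296 ÷ 924.4 = CAD 3,521.52
CAD 3,521.52 × 107.7 = JPY 379,268
Profit = JPY 379,268 − JPY 374,000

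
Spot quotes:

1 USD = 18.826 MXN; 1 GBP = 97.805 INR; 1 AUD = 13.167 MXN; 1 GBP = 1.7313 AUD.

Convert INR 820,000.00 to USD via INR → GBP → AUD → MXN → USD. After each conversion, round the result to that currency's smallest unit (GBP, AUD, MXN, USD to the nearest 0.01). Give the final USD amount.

INR 820,000.00 ÷ 97.805 = GBP 8,384.03
GBP 8,384.03 × 1.7313 = AUD 14,515.27
AUD 14,515.27 × 13.167 = MXN 191,122.56
MXN 191,122.56 ÷ 18.826 = USD 10,152.05

USD 10,152.05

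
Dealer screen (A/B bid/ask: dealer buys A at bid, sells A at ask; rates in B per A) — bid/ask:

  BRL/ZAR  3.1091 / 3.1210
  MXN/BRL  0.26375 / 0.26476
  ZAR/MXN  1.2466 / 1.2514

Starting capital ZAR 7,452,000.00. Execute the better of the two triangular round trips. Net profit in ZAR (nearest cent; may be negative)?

Best loop ZAR → MXN → BRL → ZAR:
ZAR 7,452,000.00 × 1.2466 (sell ZAR at bid) = MXN 9,289,663.20
MXN 9,289,663.20 × 0.26375 (sell MXN at bid) = BRL 2,450,148.67
BRL 2,450,148.67 × 3.1091 (sell BRL at bid) = ZAR 7,617,757.23

Net profit: ZAR 165,757.23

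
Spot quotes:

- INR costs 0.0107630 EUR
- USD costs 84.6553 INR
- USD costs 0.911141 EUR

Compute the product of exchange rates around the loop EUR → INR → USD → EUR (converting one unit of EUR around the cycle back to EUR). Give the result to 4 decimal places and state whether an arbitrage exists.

1.0000 (no arbitrage)

Around EUR → INR → USD → EUR: 1 ÷ 0.0107630 ÷ 84.6553 × 0.911141 = 0.999996
Product ≈ 1 (deviation 0.000%, within rounding noise).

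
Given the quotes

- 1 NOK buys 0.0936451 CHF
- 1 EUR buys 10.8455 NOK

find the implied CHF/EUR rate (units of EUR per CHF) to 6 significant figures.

CHF/EUR = 0.984613

1 CHF ÷ 0.0936451 = 10.6786 NOK
10.6786 NOK ÷ 10.8455 = 0.984613 EUR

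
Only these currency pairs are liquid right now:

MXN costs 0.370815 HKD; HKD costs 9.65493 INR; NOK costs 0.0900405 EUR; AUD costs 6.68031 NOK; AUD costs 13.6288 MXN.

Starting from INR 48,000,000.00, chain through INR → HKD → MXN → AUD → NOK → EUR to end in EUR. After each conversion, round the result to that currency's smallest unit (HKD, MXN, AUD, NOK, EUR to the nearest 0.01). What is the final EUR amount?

EUR 591,713.82

INR 48,000,000.00 ÷ 9.65493 = HKD 4,971,553.39
HKD 4,971,553.39 ÷ 0.370815 = MXN 13,407,098.93
MXN 13,407,098.93 ÷ 13.6288 = AUD 983,732.90
AUD 983,732.90 × 6.68031 = NOK 6,571,640.73
NOK 6,571,640.73 × 0.0900405 = EUR 591,713.82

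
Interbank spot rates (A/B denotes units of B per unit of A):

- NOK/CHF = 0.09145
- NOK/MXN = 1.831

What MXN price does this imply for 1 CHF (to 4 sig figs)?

CHF/MXN = 20.02

1 CHF ÷ 0.09145 = 10.9349 NOK
10.9349 NOK × 1.831 = 20.0219 MXN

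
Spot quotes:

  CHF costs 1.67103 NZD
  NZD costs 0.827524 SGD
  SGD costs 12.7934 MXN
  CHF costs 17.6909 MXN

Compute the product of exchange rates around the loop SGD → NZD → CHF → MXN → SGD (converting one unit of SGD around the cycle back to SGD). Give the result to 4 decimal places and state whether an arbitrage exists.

1.0000 (no arbitrage)

Around SGD → NZD → CHF → MXN → SGD: 1 ÷ 0.827524 ÷ 1.67103 × 17.6909 ÷ 12.7934 = 0.999998
Product ≈ 1 (deviation 0.000%, within rounding noise).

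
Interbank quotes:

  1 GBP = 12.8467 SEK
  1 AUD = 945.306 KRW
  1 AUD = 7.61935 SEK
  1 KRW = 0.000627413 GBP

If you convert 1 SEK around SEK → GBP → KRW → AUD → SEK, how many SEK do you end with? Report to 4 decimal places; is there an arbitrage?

Around SEK → GBP → KRW → AUD → SEK: 1 ÷ 12.8467 ÷ 0.000627413 ÷ 945.306 × 7.61935 = 1.000001
Product ≈ 1 (deviation 0.000%, within rounding noise).

1.0000 (no arbitrage)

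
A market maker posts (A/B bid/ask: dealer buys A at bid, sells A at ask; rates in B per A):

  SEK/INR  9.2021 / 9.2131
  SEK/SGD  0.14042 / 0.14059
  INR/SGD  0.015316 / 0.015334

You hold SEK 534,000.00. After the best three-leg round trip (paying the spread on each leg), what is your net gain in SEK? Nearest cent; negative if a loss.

Net profit: SEK 1,326.98

Best loop SEK → INR → SGD → SEK:
SEK 534,000.00 × 9.2021 (sell SEK at bid) = INR 4,913,921.40
INR 4,913,921.40 × 0.015316 (sell INR at bid) = SGD 75,261.62
SGD 75,261.62 ÷ 0.14059 (buy SEK at ask) = SEK 535,326.98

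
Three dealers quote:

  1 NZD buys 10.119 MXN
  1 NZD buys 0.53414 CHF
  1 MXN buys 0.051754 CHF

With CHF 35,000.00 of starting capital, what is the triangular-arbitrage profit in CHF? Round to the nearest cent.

Profit: CHF 697.81

Profitable loop is CHF → MXN → NZD → CHF:
CHF 35,000.00 ÷ 0.051754 = MXN 676,276.23
MXN 676,276.23 ÷ 10.119 = NZD 66,832.32
NZD 66,832.32 × 0.53414 = CHF 35,697.81
Profit = CHF 35,697.81 − CHF 35,000.00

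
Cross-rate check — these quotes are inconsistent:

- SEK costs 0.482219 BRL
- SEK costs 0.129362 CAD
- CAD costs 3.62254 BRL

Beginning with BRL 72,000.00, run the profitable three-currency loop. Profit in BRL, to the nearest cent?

Profitable loop is BRL → CAD → SEK → BRL:
BRL 72,000.00 ÷ 3.62254 = CAD 19,875.56
CAD 19,875.56 ÷ 0.129362 = SEK 153,642.93
SEK 153,642.93 × 0.482219 = BRL 74,089.54
Profit = BRL 74,089.54 − BRL 72,000.00

Profit: BRL 2,089.54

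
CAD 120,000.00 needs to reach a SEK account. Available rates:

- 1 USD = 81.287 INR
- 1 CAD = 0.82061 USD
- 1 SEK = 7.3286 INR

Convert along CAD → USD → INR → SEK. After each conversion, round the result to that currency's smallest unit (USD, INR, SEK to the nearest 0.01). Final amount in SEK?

SEK 1,092,240.13

CAD 120,000.00 × 0.82061 = USD 98,473.20
USD 98,473.20 × 81.287 = INR 8,004,591.01
INR 8,004,591.01 ÷ 7.3286 = SEK 1,092,240.13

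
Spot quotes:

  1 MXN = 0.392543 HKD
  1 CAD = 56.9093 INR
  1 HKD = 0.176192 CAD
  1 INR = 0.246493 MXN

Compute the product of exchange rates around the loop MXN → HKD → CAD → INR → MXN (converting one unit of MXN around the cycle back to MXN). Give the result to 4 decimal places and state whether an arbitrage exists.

Around MXN → HKD → CAD → INR → MXN: 1 × 0.392543 × 0.176192 × 56.9093 × 0.246493 = 0.970200
Product < 1; profitable direction is MXN → INR → CAD → HKD → MXN.

0.9702 (arbitrage exists)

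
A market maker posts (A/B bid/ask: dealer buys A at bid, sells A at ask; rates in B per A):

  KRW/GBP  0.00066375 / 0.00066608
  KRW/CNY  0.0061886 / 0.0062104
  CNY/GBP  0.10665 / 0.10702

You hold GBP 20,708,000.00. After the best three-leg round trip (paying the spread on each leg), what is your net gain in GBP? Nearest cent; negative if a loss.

Best loop GBP → CNY → KRW → GBP:
GBP 20,708,000.00 ÷ 0.10702 (buy CNY at ask) = CNY 193,496,542.70
CNY 193,496,542.70 ÷ 0.0062104 (buy KRW at ask) = KRW 31,156,856,676
KRW 31,156,856,676 × 0.00066375 (sell KRW at bid) = GBP 20,680,363.62

Net result: GBP -27,636.38 (no profitable arbitrage after spreads)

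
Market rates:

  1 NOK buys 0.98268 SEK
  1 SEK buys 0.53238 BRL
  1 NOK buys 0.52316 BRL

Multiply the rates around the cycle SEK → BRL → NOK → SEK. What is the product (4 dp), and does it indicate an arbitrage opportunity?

Around SEK → BRL → NOK → SEK: 1 × 0.53238 ÷ 0.52316 × 0.98268 = 0.999998
Product ≈ 1 (deviation 0.000%, within rounding noise).

1.0000 (no arbitrage)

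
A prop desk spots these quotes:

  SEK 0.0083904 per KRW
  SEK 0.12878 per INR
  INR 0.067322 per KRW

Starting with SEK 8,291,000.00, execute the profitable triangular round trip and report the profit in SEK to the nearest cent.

Profitable loop is SEK → KRW → INR → SEK:
SEK 8,291,000.00 ÷ 0.0083904 = KRW 988,153,127
KRW 988,153,127 × 0.067322 = INR 66,524,444.84
INR 66,524,444.84 × 0.12878 = SEK 8,567,018.01
Profit = SEK 8,567,018.01 − SEK 8,291,000.00

Profit: SEK 276,018.01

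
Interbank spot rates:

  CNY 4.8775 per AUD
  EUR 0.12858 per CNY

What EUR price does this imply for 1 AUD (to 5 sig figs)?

AUD/EUR = 0.62715

1 AUD × 4.8775 = 4.8775 CNY
4.8775 CNY × 0.12858 = 0.627149 EUR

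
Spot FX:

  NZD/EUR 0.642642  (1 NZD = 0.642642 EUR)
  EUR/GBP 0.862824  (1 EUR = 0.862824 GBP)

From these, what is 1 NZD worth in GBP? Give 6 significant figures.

1 NZD × 0.642642 = 0.642642 EUR
0.642642 EUR × 0.862824 = 0.554487 GBP

NZD/GBP = 0.554487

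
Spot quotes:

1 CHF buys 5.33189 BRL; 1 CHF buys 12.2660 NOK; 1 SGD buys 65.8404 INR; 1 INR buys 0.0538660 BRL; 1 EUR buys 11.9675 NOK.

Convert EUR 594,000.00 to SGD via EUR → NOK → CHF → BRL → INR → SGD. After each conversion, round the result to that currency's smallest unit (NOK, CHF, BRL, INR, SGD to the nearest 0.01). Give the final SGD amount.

EUR 594,000.00 × 11.9675 = NOK 7,108,695.00
NOK 7,108,695.00 ÷ 12.2660 = CHF 579,544.68
CHF 579,544.68 × 5.33189 = BRL 3,090,068.48
BRL 3,090,068.48 ÷ 0.0538660 = INR 57,365,842.65
INR 57,365,842.65 ÷ 65.8404 = SGD 871,286.36

SGD 871,286.36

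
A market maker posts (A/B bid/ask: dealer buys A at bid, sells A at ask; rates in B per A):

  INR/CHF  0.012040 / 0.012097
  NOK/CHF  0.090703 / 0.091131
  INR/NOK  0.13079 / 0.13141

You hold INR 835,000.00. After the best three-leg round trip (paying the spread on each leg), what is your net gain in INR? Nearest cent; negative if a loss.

Best loop INR → CHF → NOK → INR:
INR 835,000.00 × 0.012040 (sell INR at bid) = CHF 10,053.40
CHF 10,053.40 ÷ 0.091131 (buy NOK at ask) = NOK 110,318.11
NOK 110,318.11 ÷ 0.13141 (buy INR at ask) = INR 839,495.57

Net profit: INR 4,495.57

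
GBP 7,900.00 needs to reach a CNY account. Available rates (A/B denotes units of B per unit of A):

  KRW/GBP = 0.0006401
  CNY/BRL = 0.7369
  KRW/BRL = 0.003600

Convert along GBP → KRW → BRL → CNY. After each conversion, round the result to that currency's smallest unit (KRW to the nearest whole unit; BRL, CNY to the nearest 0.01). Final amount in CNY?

CNY 60,293.88

GBP 7,900.00 ÷ 0.0006401 = KRW 12,341,822
KRW 12,341,822 × 0.003600 = BRL 44,430.56
BRL 44,430.56 ÷ 0.7369 = CNY 60,293.88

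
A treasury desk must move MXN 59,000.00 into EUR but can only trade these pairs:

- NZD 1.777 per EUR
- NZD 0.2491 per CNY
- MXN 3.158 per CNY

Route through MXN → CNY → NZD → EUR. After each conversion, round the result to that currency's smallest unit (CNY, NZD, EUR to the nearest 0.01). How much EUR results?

MXN 59,000.00 ÷ 3.158 = CNY 18,682.71
CNY 18,682.71 × 0.2491 = NZD 4,653.86
NZD 4,653.86 ÷ 1.777 = EUR 2,618.94

EUR 2,618.94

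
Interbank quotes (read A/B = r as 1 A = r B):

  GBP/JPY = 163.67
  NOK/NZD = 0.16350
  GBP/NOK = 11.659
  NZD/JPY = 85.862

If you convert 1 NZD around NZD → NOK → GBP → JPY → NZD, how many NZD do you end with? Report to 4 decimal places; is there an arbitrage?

Around NZD → NOK → GBP → JPY → NZD: 1 ÷ 0.16350 ÷ 11.659 × 163.67 ÷ 85.862 = 0.999975
Product ≈ 1 (deviation 0.003%, within rounding noise).

1.0000 (no arbitrage)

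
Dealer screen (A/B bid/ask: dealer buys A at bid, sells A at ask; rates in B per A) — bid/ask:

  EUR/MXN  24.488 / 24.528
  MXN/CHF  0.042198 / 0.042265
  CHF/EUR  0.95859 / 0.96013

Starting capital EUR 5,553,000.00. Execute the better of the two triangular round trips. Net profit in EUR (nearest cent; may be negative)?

Best loop EUR → CHF → MXN → EUR:
EUR 5,553,000.00 ÷ 0.96013 (buy CHF at ask) = CHF 5,783,591.81
CHF 5,783,591.81 ÷ 0.042265 (buy MXN at ask) = MXN 136,841,164.21
MXN 136,841,164.21 ÷ 24.528 (buy EUR at ask) = EUR 5,578,977.67

Net profit: EUR 25,977.67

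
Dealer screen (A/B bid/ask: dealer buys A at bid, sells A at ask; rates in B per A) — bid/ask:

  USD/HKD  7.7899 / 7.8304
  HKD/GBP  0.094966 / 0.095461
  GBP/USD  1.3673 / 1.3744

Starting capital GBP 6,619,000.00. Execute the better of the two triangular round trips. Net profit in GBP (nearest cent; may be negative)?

Best loop GBP → USD → HKD → GBP:
GBP 6,619,000.00 × 1.3673 (sell GBP at bid) = USD 9,050,158.70
USD 9,050,158.70 × 7.7899 (sell USD at bid) = HKD 70,499,831.26
HKD 70,499,831.26 × 0.094966 (sell HKD at bid) = GBP 6,695,086.98

Net profit: GBP 76,086.98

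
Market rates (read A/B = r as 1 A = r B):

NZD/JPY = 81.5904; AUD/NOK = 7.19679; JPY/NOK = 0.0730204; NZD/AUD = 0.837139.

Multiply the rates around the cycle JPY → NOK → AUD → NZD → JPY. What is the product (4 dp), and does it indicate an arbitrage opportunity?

0.9889 (arbitrage exists)

Around JPY → NOK → AUD → NZD → JPY: 1 × 0.0730204 ÷ 7.19679 ÷ 0.837139 × 81.5904 = 0.988887
Product < 1; profitable direction is JPY → NZD → AUD → NOK → JPY.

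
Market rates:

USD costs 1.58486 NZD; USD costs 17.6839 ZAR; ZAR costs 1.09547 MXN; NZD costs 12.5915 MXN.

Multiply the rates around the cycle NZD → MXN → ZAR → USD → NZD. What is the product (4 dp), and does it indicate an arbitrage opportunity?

1.0301 (arbitrage exists)

Around NZD → MXN → ZAR → USD → NZD: 1 × 12.5915 ÷ 1.09547 ÷ 17.6839 × 1.58486 = 1.030125
Product > 1; profitable direction is NZD → MXN → ZAR → USD → NZD.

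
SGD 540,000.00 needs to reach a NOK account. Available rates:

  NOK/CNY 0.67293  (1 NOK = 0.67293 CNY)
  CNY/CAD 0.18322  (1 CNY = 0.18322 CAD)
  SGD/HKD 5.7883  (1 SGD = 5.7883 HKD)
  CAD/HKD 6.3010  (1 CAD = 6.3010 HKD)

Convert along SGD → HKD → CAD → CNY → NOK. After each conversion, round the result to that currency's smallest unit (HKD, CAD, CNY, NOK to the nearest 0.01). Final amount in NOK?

NOK 4,023,393.80

SGD 540,000.00 × 5.7883 = HKD 3,125,682.00
HKD 3,125,682.00 ÷ 6.3010 = CAD 496,061.26
CAD 496,061.26 ÷ 0.18322 = CNY 2,707,462.39
CNY 2,707,462.39 ÷ 0.67293 = NOK 4,023,393.80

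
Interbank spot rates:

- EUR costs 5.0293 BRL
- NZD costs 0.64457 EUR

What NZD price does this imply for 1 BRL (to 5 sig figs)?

1 BRL ÷ 5.0293 = 0.198835 EUR
0.198835 EUR ÷ 0.64457 = 0.308477 NZD

BRL/NZD = 0.30848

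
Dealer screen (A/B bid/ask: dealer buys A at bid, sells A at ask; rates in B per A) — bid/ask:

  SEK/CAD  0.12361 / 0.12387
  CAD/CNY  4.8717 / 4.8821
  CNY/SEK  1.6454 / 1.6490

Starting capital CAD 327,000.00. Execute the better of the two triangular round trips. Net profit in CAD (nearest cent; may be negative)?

Best loop CAD → SEK → CNY → CAD:
CAD 327,000.00 ÷ 0.12387 (buy SEK at ask) = SEK 2,639,864.37
SEK 2,639,864.37 ÷ 1.6490 (buy CNY at ask) = CNY 1,600,888.04
CNY 1,600,888.04 ÷ 4.8821 (buy CAD at ask) = CAD 327,909.72

Net profit: CAD 909.72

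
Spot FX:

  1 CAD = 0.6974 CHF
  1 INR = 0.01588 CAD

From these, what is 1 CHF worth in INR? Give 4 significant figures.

CHF/INR = 90.30

1 CHF ÷ 0.6974 = 1.4339 CAD
1.4339 CAD ÷ 0.01588 = 90.2958 INR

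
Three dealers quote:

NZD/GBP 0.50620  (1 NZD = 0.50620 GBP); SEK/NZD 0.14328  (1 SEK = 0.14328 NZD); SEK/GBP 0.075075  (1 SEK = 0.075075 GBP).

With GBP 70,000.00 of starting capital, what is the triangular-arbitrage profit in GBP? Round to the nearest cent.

Profitable loop is GBP → NZD → SEK → GBP:
GBP 70,000.00 ÷ 0.50620 = NZD 138,285.26
NZD 138,285.26 ÷ 0.14328 = SEK 965,140.02
SEK 965,140.02 × 0.075075 = GBP 72,457.89
Profit = GBP 72,457.89 − GBP 70,000.00

Profit: GBP 2,457.89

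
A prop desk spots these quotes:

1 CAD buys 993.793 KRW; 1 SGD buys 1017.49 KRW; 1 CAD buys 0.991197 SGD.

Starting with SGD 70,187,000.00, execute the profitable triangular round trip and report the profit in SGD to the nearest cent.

Profit: SGD 1,041,020.49

Profitable loop is SGD → KRW → CAD → SGD:
SGD 70,187,000.00 × 1017.49 = KRW 71,414,570,630
KRW 71,414,570,630 ÷ 993.793 = CAD 71,860,609.43
CAD 71,860,609.43 × 0.991197 = SGD 71,228,020.49
Profit = SGD 71,228,020.49 − SGD 70,187,000.00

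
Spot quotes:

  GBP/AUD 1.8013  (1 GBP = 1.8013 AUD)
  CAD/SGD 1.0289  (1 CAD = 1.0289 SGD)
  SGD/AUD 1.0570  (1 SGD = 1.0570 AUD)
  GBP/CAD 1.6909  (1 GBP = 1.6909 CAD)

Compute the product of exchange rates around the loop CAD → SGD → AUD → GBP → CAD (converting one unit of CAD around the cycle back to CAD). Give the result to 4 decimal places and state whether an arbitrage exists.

1.0209 (arbitrage exists)

Around CAD → SGD → AUD → GBP → CAD: 1 × 1.0289 × 1.0570 ÷ 1.8013 × 1.6909 = 1.020893
Product > 1; profitable direction is CAD → SGD → AUD → GBP → CAD.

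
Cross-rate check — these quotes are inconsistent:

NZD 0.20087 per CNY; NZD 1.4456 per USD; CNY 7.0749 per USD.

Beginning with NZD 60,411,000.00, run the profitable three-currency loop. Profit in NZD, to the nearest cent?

Profitable loop is NZD → CNY → USD → NZD:
NZD 60,411,000.00 ÷ 0.20087 = CNY 300,746,751.63
CNY 300,746,751.63 ÷ 7.0749 = USD 42,508,975.62
USD 42,508,975.62 × 1.4456 = NZD 61,450,975.16
Profit = NZD 61,450,975.16 − NZD 60,411,000.00

Profit: NZD 1,039,975.16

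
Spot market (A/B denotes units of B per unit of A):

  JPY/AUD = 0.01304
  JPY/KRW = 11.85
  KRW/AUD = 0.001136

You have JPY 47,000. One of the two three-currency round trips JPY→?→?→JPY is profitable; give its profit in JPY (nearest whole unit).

Profitable loop is JPY → KRW → AUD → JPY:
JPY 47,000 × 11.85 = KRW 556,950
KRW 556,950 × 0.001136 = AUD 632.70
AUD 632.70 ÷ 0.01304 = JPY 48,520
Profit = JPY 48,520 − JPY 47,000

Profit: JPY 1,520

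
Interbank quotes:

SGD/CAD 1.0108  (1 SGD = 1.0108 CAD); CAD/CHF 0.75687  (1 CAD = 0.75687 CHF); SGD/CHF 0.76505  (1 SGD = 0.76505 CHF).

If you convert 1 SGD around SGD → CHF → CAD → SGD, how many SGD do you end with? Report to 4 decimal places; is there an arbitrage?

Around SGD → CHF → CAD → SGD: 1 × 0.76505 ÷ 0.75687 ÷ 1.0108 = 1.000008
Product ≈ 1 (deviation 0.001%, within rounding noise).

1.0000 (no arbitrage)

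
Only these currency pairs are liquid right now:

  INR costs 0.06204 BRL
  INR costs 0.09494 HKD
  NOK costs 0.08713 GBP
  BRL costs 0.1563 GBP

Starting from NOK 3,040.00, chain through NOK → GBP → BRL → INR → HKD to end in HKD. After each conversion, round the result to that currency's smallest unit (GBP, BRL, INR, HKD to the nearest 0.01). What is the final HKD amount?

NOK 3,040.00 × 0.08713 = GBP 264.88
GBP 264.88 ÷ 0.1563 = BRL 1,694.69
BRL 1,694.69 ÷ 0.06204 = INR 27,316.09
INR 27,316.09 × 0.09494 = HKD 2,593.39

HKD 2,593.39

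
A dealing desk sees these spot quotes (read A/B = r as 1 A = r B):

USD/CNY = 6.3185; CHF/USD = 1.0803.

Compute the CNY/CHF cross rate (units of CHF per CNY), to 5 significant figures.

CNY/CHF = 0.14650

1 CNY ÷ 6.3185 = 0.158265 USD
0.158265 USD ÷ 1.0803 = 0.146501 CHF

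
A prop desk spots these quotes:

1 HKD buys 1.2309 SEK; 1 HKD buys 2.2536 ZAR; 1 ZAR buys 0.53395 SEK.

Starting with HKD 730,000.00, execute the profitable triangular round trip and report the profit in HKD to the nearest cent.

Profit: HKD 16,737.92

Profitable loop is HKD → SEK → ZAR → HKD:
HKD 730,000.00 × 1.2309 = SEK 898,557.00
SEK 898,557.00 ÷ 0.53395 = ZAR 1,682,848.58
ZAR 1,682,848.58 ÷ 2.2536 = HKD 746,737.92
Profit = HKD 746,737.92 − HKD 730,000.00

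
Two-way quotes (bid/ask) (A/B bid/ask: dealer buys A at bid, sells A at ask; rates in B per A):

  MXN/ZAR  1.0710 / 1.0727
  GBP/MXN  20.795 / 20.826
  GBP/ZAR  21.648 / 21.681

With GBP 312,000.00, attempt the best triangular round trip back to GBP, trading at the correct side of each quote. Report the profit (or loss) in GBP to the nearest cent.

Best loop GBP → MXN → ZAR → GBP:
GBP 312,000.00 × 20.795 (sell GBP at bid) = MXN 6,488,040.00
MXN 6,488,040.00 × 1.0710 (sell MXN at bid) = ZAR 6,948,690.84
ZAR 6,948,690.84 ÷ 21.681 (buy GBP at ask) = GBP 320,496.79

Net profit: GBP 8,496.79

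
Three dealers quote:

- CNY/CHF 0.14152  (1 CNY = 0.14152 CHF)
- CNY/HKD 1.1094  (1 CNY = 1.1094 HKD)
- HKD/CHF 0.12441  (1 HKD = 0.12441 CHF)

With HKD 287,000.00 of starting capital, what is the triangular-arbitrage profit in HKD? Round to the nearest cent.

Profit: HKD 7,276.96

Profitable loop is HKD → CNY → CHF → HKD:
HKD 287,000.00 ÷ 1.1094 = CNY 258,698.40
CNY 258,698.40 × 0.14152 = CHF 36,611.00
CHF 36,611.00 ÷ 0.12441 = HKD 294,276.96
Profit = HKD 294,276.96 − HKD 287,000.00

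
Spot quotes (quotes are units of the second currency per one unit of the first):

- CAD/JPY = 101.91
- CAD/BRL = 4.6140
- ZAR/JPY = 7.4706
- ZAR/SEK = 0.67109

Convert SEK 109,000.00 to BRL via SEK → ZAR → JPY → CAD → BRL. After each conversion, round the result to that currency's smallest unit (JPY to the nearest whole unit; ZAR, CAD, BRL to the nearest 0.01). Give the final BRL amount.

BRL 54,936.64

SEK 109,000.00 ÷ 0.67109 = ZAR 162,422.33
ZAR 162,422.33 × 7.4706 = JPY 1,213,392
JPY 1,213,392 ÷ 101.91 = CAD 11,906.51
CAD 11,906.51 × 4.6140 = BRL 54,936.64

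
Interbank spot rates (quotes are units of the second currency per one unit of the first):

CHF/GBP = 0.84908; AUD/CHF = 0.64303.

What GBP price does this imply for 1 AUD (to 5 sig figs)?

1 AUD × 0.64303 = 0.64303 CHF
0.64303 CHF × 0.84908 = 0.545984 GBP

AUD/GBP = 0.54598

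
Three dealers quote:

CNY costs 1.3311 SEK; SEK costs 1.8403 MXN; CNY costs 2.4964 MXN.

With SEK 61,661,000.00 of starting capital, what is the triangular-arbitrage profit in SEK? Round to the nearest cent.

Profitable loop is SEK → CNY → MXN → SEK:
SEK 61,661,000.00 ÷ 1.3311 = CNY 46,323,341.60
CNY 46,323,341.60 × 2.4964 = MXN 115,641,589.96
MXN 115,641,589.96 ÷ 1.8403 = SEK 62,838,444.80
Profit = SEK 62,838,444.80 − SEK 61,661,000.00

Profit: SEK 1,177,444.80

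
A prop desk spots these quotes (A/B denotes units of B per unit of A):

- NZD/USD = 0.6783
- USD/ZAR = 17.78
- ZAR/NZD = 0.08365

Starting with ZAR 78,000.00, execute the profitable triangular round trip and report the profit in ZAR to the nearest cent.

Profit: ZAR 689.02

Profitable loop is ZAR → NZD → USD → ZAR:
ZAR 78,000.00 × 0.08365 = NZD 6,524.70
NZD 6,524.70 × 0.6783 = USD 4,425.70
USD 4,425.70 × 17.78 = ZAR 78,689.02
Profit = ZAR 78,689.02 − ZAR 78,000.00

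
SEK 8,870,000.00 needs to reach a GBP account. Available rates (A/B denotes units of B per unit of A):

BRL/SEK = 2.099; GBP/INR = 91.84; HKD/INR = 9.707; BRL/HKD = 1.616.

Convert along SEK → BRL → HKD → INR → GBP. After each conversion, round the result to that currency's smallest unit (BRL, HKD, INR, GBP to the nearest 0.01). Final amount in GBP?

GBP 721,781.41

SEK 8,870,000.00 ÷ 2.099 = BRL 4,225,821.82
BRL 4,225,821.82 × 1.616 = HKD 6,828,928.06
HKD 6,828,928.06 × 9.707 = INR 66,288,404.68
INR 66,288,404.68 ÷ 91.84 = GBP 721,781.41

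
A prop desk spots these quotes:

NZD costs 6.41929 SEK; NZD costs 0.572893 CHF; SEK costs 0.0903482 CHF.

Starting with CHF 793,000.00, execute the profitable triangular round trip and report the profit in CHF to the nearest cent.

Profitable loop is CHF → NZD → SEK → CHF:
CHF 793,000.00 ÷ 0.572893 = NZD 1,384,202.63
NZD 1,384,202.63 × 6.41929 = SEK 8,885,598.13
SEK 8,885,598.13 × 0.0903482 = CHF 802,797.80
Profit = CHF 802,797.80 − CHF 793,000.00

Profit: CHF 9,797.80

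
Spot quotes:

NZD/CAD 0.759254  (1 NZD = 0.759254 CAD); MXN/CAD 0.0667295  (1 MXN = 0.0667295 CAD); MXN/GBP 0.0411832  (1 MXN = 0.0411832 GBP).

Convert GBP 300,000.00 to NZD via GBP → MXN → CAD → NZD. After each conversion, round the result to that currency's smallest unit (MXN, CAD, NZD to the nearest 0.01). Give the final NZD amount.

GBP 300,000.00 ÷ 0.0411832 = MXN 7,284,523.79
MXN 7,284,523.79 × 0.0667295 = CAD 486,092.63
CAD 486,092.63 ÷ 0.759254 = NZD 640,224.00

NZD 640,224.00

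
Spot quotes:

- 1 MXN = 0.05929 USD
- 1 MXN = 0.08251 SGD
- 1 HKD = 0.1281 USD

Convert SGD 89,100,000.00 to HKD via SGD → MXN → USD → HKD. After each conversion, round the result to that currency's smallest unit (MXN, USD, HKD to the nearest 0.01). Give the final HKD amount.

HKD 499,808,269.63

SGD 89,100,000.00 ÷ 0.08251 = MXN 1,079,869,106.77
MXN 1,079,869,106.77 × 0.05929 = USD 64,025,439.34
USD 64,025,439.34 ÷ 0.1281 = HKD 499,808,269.63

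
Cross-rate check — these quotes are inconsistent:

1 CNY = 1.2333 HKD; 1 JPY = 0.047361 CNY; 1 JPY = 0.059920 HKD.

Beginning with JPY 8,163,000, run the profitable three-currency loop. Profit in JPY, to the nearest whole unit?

Profitable loop is JPY → HKD → CNY → JPY:
JPY 8,163,000 × 0.059920 = HKD 489,126.96
HKD 489,126.96 ÷ 1.2333 = CNY 396,600.15
CNY 396,600.15 ÷ 0.047361 = JPY 8,373,982
Profit = JPY 8,373,982 − JPY 8,163,000

Profit: JPY 210,982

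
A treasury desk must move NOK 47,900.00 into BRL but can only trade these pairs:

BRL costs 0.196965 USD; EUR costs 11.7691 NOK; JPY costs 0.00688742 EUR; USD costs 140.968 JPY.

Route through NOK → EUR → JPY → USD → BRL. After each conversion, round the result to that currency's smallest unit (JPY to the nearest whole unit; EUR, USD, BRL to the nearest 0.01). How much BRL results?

BRL 21,282.66

NOK 47,900.00 ÷ 11.7691 = EUR 4,069.98
EUR 4,069.98 ÷ 0.00688742 = JPY 590,930
JPY 590,930 ÷ 140.968 = USD 4,191.94
USD 4,191.94 ÷ 0.196965 = BRL 21,282.66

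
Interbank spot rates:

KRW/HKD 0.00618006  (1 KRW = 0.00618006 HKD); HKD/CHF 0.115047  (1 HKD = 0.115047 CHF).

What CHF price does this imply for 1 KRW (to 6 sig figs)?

KRW/CHF = 0.000710997

1 KRW × 0.00618006 = 0.00618006 HKD
0.00618006 HKD × 0.115047 = 0.000710997 CHF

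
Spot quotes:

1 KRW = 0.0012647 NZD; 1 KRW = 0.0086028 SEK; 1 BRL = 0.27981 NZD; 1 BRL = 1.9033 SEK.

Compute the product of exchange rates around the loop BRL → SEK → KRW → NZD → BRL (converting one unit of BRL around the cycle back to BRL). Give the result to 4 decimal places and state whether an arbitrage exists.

Around BRL → SEK → KRW → NZD → BRL: 1 × 1.9033 ÷ 0.0086028 × 0.0012647 ÷ 0.27981 = 0.999981
Product ≈ 1 (deviation 0.002%, within rounding noise).

1.0000 (no arbitrage)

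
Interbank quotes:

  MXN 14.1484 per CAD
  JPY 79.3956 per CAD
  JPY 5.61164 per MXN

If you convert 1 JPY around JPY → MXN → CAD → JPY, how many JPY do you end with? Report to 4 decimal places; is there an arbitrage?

Around JPY → MXN → CAD → JPY: 1 ÷ 5.61164 ÷ 14.1484 × 79.3956 = 0.999998
Product ≈ 1 (deviation 0.000%, within rounding noise).

1.0000 (no arbitrage)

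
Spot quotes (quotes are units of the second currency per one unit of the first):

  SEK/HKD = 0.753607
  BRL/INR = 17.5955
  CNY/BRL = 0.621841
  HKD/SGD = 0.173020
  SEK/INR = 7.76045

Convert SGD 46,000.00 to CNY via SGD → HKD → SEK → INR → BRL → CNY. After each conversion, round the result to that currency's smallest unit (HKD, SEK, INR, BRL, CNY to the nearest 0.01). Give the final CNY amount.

CNY 250,220.30

SGD 46,000.00 ÷ 0.173020 = HKD 265,865.22
HKD 265,865.22 ÷ 0.753607 = SEK 352,790.27
SEK 352,790.27 × 7.76045 = INR 2,737,811.25
INR 2,737,811.25 ÷ 17.5955 = BRL 155,597.24
BRL 155,597.24 ÷ 0.621841 = CNY 250,220.30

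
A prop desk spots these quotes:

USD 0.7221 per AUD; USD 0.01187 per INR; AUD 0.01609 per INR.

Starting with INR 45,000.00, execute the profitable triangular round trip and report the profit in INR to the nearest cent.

Profit: INR 973.74

Profitable loop is INR → USD → AUD → INR:
INR 45,000.00 × 0.01187 = USD 534.15
USD 534.15 ÷ 0.7221 = AUD 739.72
AUD 739.72 ÷ 0.01609 = INR 45,973.74
Profit = INR 45,973.74 − INR 45,000.00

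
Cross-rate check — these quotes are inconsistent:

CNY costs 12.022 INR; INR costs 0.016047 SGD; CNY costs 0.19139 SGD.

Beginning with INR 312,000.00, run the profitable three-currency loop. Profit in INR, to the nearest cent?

Profit: INR 2,489.34

Profitable loop is INR → SGD → CNY → INR:
INR 312,000.00 × 0.016047 = SGD 5,006.66
SGD 5,006.66 ÷ 0.19139 = CNY 26,159.49
CNY 26,159.49 × 12.022 = INR 314,489.34
Profit = INR 314,489.34 − INR 312,000.00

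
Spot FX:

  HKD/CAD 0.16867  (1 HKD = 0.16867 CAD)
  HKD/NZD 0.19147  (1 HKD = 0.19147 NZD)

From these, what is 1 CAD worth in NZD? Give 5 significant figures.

1 CAD ÷ 0.16867 = 5.92874 HKD
5.92874 HKD × 0.19147 = 1.13518 NZD

CAD/NZD = 1.1352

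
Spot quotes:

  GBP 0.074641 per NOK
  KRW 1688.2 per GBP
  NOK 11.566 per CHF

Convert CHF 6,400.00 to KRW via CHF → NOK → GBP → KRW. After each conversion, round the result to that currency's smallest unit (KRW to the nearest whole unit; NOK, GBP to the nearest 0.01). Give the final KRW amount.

KRW 9,327,491

CHF 6,400.00 × 11.566 = NOK 74,022.40
NOK 74,022.40 × 0.074641 = GBP 5,525.11
GBP 5,525.11 × 1688.2 = KRW 9,327,491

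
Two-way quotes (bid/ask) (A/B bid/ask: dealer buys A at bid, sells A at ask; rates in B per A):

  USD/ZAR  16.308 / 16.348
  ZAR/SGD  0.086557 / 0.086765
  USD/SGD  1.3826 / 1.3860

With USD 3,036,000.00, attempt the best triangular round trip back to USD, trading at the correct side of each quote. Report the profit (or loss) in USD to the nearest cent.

Net profit: USD 56,013.88

Best loop USD → ZAR → SGD → USD:
USD 3,036,000.00 × 16.308 (sell USD at bid) = ZAR 49,511,088.00
ZAR 49,511,088.00 × 0.086557 (sell ZAR at bid) = SGD 4,285,531.24
SGD 4,285,531.24 ÷ 1.3860 (buy USD at ask) = USD 3,092,013.88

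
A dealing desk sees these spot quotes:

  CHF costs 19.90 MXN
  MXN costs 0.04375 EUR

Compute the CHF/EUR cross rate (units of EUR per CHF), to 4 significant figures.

CHF/EUR = 0.8706

1 CHF × 19.90 = 19.9 MXN
19.9 MXN × 0.04375 = 0.870625 EUR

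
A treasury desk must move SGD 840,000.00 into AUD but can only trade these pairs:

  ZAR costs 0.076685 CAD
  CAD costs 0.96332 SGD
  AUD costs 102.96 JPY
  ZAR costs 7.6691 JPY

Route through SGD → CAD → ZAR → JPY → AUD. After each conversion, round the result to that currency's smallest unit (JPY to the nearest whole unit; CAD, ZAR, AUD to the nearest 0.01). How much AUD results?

SGD 840,000.00 ÷ 0.96332 = CAD 871,984.39
CAD 871,984.39 ÷ 0.076685 = ZAR 11,370,990.28
ZAR 11,370,990.28 × 7.6691 = JPY 87,205,262
JPY 87,205,262 ÷ 102.96 = AUD 846,981.95

AUD 846,981.95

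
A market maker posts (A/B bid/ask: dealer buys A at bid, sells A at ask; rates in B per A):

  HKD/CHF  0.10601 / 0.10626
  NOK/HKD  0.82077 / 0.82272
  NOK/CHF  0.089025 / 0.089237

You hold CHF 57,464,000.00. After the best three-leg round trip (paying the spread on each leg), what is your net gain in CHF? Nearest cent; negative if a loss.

Best loop CHF → HKD → NOK → CHF:
CHF 57,464,000.00 ÷ 0.10626 (buy HKD at ask) = HKD 540,786,749.48
HKD 540,786,749.48 ÷ 0.82272 (buy NOK at ask) = NOK 657,315,671.77
NOK 657,315,671.77 × 0.089025 (sell NOK at bid) = CHF 58,517,527.68

Net profit: CHF 1,053,527.68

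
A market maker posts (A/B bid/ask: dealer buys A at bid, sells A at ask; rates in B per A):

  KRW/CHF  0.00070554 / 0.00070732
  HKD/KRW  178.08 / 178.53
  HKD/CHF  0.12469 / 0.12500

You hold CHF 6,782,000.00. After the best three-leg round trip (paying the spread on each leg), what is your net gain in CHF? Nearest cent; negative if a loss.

Net profit: CHF 34,862.91

Best loop CHF → HKD → KRW → CHF:
CHF 6,782,000.00 ÷ 0.12500 (buy HKD at ask) = HKD 54,256,000.00
HKD 54,256,000.00 × 178.08 (sell HKD at bid) = KRW 9,661,908,480
KRW 9,661,908,480 × 0.00070554 (sell KRW at bid) = CHF 6,816,862.91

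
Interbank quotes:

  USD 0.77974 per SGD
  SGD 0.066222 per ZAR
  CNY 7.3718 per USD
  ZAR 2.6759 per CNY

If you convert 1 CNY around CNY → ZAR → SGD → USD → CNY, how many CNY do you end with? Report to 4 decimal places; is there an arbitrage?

1.0186 (arbitrage exists)

Around CNY → ZAR → SGD → USD → CNY: 1 × 2.6759 × 0.066222 × 0.77974 × 7.3718 = 1.018581
Product > 1; profitable direction is CNY → ZAR → SGD → USD → CNY.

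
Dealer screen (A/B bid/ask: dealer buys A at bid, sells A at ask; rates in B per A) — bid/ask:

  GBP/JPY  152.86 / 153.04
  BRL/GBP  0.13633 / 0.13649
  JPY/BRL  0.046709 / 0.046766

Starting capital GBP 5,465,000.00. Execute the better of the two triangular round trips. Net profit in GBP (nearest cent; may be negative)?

Best loop GBP → BRL → JPY → GBP:
GBP 5,465,000.00 ÷ 0.13649 (buy BRL at ask) = BRL 40,039,563.34
BRL 40,039,563.34 ÷ 0.046766 (buy JPY at ask) = JPY 856,168,228
JPY 856,168,228 ÷ 153.04 (buy GBP at ask) = GBP 5,594,408.18

Net profit: GBP 129,408.18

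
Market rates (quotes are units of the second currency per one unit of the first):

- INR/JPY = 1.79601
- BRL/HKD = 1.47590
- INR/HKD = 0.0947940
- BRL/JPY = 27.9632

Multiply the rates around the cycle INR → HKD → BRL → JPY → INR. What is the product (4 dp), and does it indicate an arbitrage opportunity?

1.0000 (no arbitrage)

Around INR → HKD → BRL → JPY → INR: 1 × 0.0947940 ÷ 1.47590 × 27.9632 ÷ 1.79601 = 1.000005
Product ≈ 1 (deviation 0.000%, within rounding noise).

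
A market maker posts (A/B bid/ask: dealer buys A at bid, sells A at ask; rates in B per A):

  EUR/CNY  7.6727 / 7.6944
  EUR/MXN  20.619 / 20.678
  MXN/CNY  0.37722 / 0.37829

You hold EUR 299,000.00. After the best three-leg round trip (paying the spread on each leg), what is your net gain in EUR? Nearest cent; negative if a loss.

Net profit: EUR 3,244.73

Best loop EUR → MXN → CNY → EUR:
EUR 299,000.00 × 20.619 (sell EUR at bid) = MXN 6,165,081.00
MXN 6,165,081.00 × 0.37722 (sell MXN at bid) = CNY 2,325,591.85
CNY 2,325,591.85 ÷ 7.6944 (buy EUR at ask) = EUR 302,244.73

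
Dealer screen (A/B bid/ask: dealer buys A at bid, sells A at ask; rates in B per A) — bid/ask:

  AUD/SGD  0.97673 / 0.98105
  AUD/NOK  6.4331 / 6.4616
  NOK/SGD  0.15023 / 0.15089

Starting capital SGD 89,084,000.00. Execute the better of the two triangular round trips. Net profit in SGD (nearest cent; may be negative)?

Best loop SGD → NOK → AUD → SGD:
SGD 89,084,000.00 ÷ 0.15089 (buy NOK at ask) = NOK 590,390,350.59
NOK 590,390,350.59 ÷ 6.4616 (buy AUD at ask) = AUD 91,369,065.03
AUD 91,369,065.03 × 0.97673 (sell AUD at bid) = SGD 89,242,906.89

Net profit: SGD 158,906.89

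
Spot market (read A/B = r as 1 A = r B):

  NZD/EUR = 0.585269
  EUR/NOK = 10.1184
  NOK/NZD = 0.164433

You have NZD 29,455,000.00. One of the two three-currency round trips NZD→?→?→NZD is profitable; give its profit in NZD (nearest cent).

Profit: NZD 793,419.08

Profitable loop is NZD → NOK → EUR → NZD:
NZD 29,455,000.00 ÷ 0.164433 = NOK 179,130,709.77
NOK 179,130,709.77 ÷ 10.1184 = EUR 17,703,461.99
EUR 17,703,461.99 ÷ 0.585269 = NZD 30,248,419.08
Profit = NZD 30,248,419.08 − NZD 29,455,000.00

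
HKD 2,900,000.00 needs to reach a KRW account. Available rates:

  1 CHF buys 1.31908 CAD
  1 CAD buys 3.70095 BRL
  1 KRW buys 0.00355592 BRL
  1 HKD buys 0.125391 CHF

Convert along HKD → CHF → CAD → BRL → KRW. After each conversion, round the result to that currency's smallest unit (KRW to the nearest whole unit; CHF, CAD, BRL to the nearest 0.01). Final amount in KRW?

HKD 2,900,000.00 × 0.125391 = CHF 363,633.90
CHF 363,633.90 × 1.31908 = CAD 479,662.20
CAD 479,662.20 × 3.70095 = BRL 1,775,205.82
BRL 1,775,205.82 ÷ 0.00355592 = KRW 499,225,466

KRW 499,225,466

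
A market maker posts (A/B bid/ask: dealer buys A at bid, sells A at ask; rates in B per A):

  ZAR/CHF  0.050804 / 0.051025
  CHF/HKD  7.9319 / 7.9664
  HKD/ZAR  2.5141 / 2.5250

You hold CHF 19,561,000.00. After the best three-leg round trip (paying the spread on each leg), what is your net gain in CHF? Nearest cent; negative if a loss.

Net profit: CHF 256,494.15

Best loop CHF → HKD → ZAR → CHF:
CHF 19,561,000.00 × 7.9319 (sell CHF at bid) = HKD 155,155,895.90
HKD 155,155,895.90 × 2.5141 (sell HKD at bid) = ZAR 390,077,437.88
ZAR 390,077,437.88 × 0.050804 (sell ZAR at bid) = CHF 19,817,494.15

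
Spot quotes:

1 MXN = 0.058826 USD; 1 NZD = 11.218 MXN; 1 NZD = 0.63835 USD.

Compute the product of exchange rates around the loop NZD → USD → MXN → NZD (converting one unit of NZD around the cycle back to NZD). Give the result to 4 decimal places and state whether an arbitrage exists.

Around NZD → USD → MXN → NZD: 1 × 0.63835 ÷ 0.058826 ÷ 11.218 = 0.967329
Product < 1; profitable direction is NZD → MXN → USD → NZD.

0.9673 (arbitrage exists)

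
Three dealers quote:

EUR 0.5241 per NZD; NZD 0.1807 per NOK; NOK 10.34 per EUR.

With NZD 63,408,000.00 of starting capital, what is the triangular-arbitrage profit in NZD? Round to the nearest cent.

Profitable loop is NZD → NOK → EUR → NZD:
NZD 63,408,000.00 ÷ 0.1807 = NOK 350,902,047.59
NOK 350,902,047.59 ÷ 10.34 = EUR 33,936,368.24
EUR 33,936,368.24 ÷ 0.5241 = NZD 64,751,704.33
Profit = NZD 64,751,704.33 − NZD 63,408,000.00

Profit: NZD 1,343,704.33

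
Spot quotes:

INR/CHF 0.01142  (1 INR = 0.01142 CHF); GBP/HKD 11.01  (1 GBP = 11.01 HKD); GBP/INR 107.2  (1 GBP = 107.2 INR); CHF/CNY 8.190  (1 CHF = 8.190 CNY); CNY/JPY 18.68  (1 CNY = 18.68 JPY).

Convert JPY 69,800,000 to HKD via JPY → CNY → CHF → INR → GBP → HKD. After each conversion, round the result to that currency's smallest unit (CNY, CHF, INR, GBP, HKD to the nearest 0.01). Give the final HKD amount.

HKD 4,103,184.89

JPY 69,800,000 ÷ 18.68 = CNY 3,736,616.70
CNY 3,736,616.70 ÷ 8.190 = CHF 456,241.36
CHF 456,241.36 ÷ 0.01142 = INR 39,951,082.31
INR 39,951,082.31 ÷ 107.2 = GBP 372,678.01
GBP 372,678.01 × 11.01 = HKD 4,103,184.89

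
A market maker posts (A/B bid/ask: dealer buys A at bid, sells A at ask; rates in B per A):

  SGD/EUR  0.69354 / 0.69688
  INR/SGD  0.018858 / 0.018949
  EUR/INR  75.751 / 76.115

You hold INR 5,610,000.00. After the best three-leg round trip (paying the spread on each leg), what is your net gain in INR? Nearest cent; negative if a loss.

Net result: INR -28,533.62 (no profitable arbitrage after spreads)

Best loop INR → EUR → SGD → INR:
INR 5,610,000.00 ÷ 76.115 (buy EUR at ask) = EUR 73,704.26
EUR 73,704.26 ÷ 0.69688 (buy SGD at ask) = SGD 105,763.21
SGD 105,763.21 ÷ 0.018949 (buy INR at ask) = INR 5,581,466.38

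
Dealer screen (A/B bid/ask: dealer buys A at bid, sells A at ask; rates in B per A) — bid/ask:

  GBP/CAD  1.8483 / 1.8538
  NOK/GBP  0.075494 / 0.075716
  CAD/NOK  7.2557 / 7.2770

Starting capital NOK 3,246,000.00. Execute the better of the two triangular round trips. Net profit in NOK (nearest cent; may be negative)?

Net profit: NOK 40,341.82

Best loop NOK → GBP → CAD → NOK:
NOK 3,246,000.00 × 0.075494 (sell NOK at bid) = GBP 245,053.52
GBP 245,053.52 × 1.8483 (sell GBP at bid) = CAD 452,932.43
CAD 452,932.43 × 7.2557 (sell CAD at bid) = NOK 3,286,341.82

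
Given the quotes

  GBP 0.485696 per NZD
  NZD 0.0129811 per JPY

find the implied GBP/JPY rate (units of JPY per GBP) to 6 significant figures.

GBP/JPY = 158.608

1 GBP ÷ 0.485696 = 2.0589 NZD
2.0589 NZD ÷ 0.0129811 = 158.608 JPY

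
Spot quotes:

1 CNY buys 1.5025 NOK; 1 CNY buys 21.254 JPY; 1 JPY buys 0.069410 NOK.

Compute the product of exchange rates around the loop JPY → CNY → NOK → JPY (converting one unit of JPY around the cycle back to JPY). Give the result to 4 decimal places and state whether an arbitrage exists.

1.0185 (arbitrage exists)

Around JPY → CNY → NOK → JPY: 1 ÷ 21.254 × 1.5025 ÷ 0.069410 = 1.018478
Product > 1; profitable direction is JPY → CNY → NOK → JPY.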